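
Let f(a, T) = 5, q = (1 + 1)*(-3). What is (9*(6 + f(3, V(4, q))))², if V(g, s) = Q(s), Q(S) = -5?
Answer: 9801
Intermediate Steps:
q = -6 (q = 2*(-3) = -6)
V(g, s) = -5
(9*(6 + f(3, V(4, q))))² = (9*(6 + 5))² = (9*11)² = 99² = 9801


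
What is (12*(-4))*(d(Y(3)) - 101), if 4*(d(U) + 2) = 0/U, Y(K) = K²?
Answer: 4944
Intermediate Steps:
d(U) = -2 (d(U) = -2 + (0/U)/4 = -2 + (¼)*0 = -2 + 0 = -2)
(12*(-4))*(d(Y(3)) - 101) = (12*(-4))*(-2 - 101) = -48*(-103) = 4944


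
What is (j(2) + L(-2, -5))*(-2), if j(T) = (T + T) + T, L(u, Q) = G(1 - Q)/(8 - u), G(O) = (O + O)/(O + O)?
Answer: -61/5 ≈ -12.200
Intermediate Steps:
G(O) = 1 (G(O) = (2*O)/((2*O)) = (2*O)*(1/(2*O)) = 1)
L(u, Q) = 1/(8 - u)
j(T) = 3*T (j(T) = 2*T + T = 3*T)
(j(2) + L(-2, -5))*(-2) = (3*2 - 1/(-8 - 2))*(-2) = (6 - 1/(-10))*(-2) = (6 - 1*(-⅒))*(-2) = (6 + ⅒)*(-2) = (61/10)*(-2) = -61/5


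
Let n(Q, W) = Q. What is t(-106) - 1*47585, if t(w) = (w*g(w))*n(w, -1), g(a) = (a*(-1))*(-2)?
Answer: -2429617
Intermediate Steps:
g(a) = 2*a (g(a) = -a*(-2) = 2*a)
t(w) = 2*w³ (t(w) = (w*(2*w))*w = (2*w²)*w = 2*w³)
t(-106) - 1*47585 = 2*(-106)³ - 1*47585 = 2*(-1191016) - 47585 = -2382032 - 47585 = -2429617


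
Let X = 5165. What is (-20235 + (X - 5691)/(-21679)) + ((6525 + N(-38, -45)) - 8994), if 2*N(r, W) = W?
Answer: -985374535/43358 ≈ -22726.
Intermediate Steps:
N(r, W) = W/2
(-20235 + (X - 5691)/(-21679)) + ((6525 + N(-38, -45)) - 8994) = (-20235 + (5165 - 5691)/(-21679)) + ((6525 + (½)*(-45)) - 8994) = (-20235 - 526*(-1/21679)) + ((6525 - 45/2) - 8994) = (-20235 + 526/21679) + (13005/2 - 8994) = -438674039/21679 - 4983/2 = -985374535/43358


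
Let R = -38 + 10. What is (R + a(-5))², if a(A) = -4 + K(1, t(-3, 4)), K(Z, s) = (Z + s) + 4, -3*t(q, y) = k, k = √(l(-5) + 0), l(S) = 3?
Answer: (81 + √3)²/9 ≈ 760.51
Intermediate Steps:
R = -28
k = √3 (k = √(3 + 0) = √3 ≈ 1.7320)
t(q, y) = -√3/3
K(Z, s) = 4 + Z + s
a(A) = 1 - √3/3 (a(A) = -4 + (4 + 1 - √3/3) = -4 + (5 - √3/3) = 1 - √3/3)
(R + a(-5))² = (-28 + (1 - √3/3))² = (-27 - √3/3)²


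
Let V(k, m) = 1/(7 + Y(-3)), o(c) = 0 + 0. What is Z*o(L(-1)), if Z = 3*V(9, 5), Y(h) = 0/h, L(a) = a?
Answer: 0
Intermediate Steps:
Y(h) = 0
o(c) = 0
V(k, m) = 1/7 (V(k, m) = 1/(7 + 0) = 1/7)
Z = 3/7 (Z = 3*(1/7) = 3/7 ≈ 0.42857)
Z*o(L(-1)) = (3/7)*0 = 0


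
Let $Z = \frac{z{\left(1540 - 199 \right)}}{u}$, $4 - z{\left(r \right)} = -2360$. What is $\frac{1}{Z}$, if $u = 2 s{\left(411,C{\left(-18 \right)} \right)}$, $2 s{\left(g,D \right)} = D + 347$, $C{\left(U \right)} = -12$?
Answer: $\frac{335}{2364} \approx 0.14171$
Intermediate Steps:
$s{\left(g,D \right)} = \frac{347}{2} + \frac{D}{2}$ ($s{\left(g,D \right)} = \frac{D + 347}{2} = \frac{347 + D}{2} = \frac{347}{2} + \frac{D}{2}$)
$z{\left(r \right)} = 2364$ ($z{\left(r \right)} = 4 - -2360 = 4 + 2360 = 2364$)
$u = 335$ ($u = 2 \left(\frac{347}{2} + \frac{1}{2} \left(-12\right)\right) = 2 \left(\frac{347}{2} - 6\right) = 2 \cdot \frac{335}{2} = 335$)
$Z = \frac{2364}{335} \approx 7.0567$
$\frac{1}{Z} = \frac{1}{\frac{2364}{335}} = \frac{335}{2364}$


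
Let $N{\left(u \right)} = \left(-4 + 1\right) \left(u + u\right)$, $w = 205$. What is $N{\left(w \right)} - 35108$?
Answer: $-36338$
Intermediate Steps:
$N{\left(u \right)} = - 6 u$ ($N{\left(u \right)} = - 3 \cdot 2 u = - 6 u$)
$N{\left(w \right)} - 35108 = \left(-6\right) 205 - 35108 = -1230 - 35108 = -36338$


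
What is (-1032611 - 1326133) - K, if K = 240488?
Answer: -2599232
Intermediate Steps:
(-1032611 - 1326133) - K = (-1032611 - 1326133) - 1*240488 = -2358744 - 240488 = -2599232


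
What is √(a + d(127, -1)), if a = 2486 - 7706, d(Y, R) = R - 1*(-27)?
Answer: 7*I*√106 ≈ 72.069*I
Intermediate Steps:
d(Y, R) = 27 + R (d(Y, R) = R + 27 = 27 + R)
a = -5220
√(a + d(127, -1)) = √(-5220 + (27 - 1)) = √(-5220 + 26) = √(-5194) = 7*I*√106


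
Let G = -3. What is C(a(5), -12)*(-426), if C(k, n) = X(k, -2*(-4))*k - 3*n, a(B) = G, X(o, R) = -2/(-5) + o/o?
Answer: -67734/5 ≈ -13547.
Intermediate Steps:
X(o, R) = 7/5 (X(o, R) = -2*(-⅕) + 1 = ⅖ + 1 = 7/5)
a(B) = -3
C(k, n) = -3*n + 7*k/5 (C(k, n) = 7*k/5 - 3*n = -3*n + 7*k/5)
C(a(5), -12)*(-426) = (-3*(-12) + (7/5)*(-3))*(-426) = (36 - 21/5)*(-426) = (159/5)*(-426) = -67734/5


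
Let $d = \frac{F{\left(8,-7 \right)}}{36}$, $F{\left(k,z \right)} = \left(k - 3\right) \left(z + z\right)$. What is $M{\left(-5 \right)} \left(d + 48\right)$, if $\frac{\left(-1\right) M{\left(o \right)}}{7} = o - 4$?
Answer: $\frac{5803}{2} \approx 2901.5$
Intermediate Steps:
$F{\left(k,z \right)} = 2 z \left(-3 + k\right)$ ($F{\left(k,z \right)} = \left(-3 + k\right) 2 z = 2 z \left(-3 + k\right)$)
$M{\left(o \right)} = 28 - 7 o$ ($M{\left(o \right)} = - 7 \left(o - 4\right) = - 7 \left(-4 + o\right) = 28 - 7 o$)
$d = - \frac{35}{18}$ ($d = \frac{2 \left(-7\right) \left(-3 + 8\right)}{36} = 2 \left(-7\right) 5 \cdot \frac{1}{36} = \left(-70\right) \frac{1}{36} = - \frac{35}{18} \approx -1.9444$)
$M{\left(-5 \right)} \left(d + 48\right) = \left(28 - -35\right) \left(- \frac{35}{18} + 48\right) = \left(28 + 35\right) \frac{829}{18} = 63 \cdot \frac{829}{18} = \frac{5803}{2}$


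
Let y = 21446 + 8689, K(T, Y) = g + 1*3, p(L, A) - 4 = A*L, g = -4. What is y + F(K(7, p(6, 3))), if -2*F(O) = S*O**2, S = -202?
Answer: 30236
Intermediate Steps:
p(L, A) = 4 + A*L
K(T, Y) = -1 (K(T, Y) = -4 + 1*3 = -4 + 3 = -1)
y = 30135
F(O) = 101*O**2 (F(O) = -(-101)*O**2 = 101*O**2)
y + F(K(7, p(6, 3))) = 30135 + 101*(-1)**2 = 30135 + 101*1 = 30135 + 101 = 30236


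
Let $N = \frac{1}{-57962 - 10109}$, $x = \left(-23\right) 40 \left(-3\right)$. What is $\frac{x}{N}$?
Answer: $-187875960$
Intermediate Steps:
$x = 2760$ ($x = \left(-920\right) \left(-3\right) = 2760$)
$N = - \frac{1}{68071}$ ($N = \frac{1}{-68071} = - \frac{1}{68071} \approx -1.4691 \cdot 10^{-5}$)
$\frac{x}{N} = \frac{2760}{- \frac{1}{68071}} = 2760 \left(-68071\right) = -187875960$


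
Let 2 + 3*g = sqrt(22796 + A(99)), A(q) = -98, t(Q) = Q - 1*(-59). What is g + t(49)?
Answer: 322/3 + sqrt(2522) ≈ 157.55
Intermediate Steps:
t(Q) = 59 + Q (t(Q) = Q + 59 = 59 + Q)
g = -2/3 + sqrt(2522) (g = -2/3 + sqrt(22796 - 98)/3 = -2/3 + sqrt(22698)/3 = -2/3 + (3*sqrt(2522))/3 = -2/3 + sqrt(2522) ≈ 49.553)
g + t(49) = (-2/3 + sqrt(2522)) + (59 + 49) = (-2/3 + sqrt(2522)) + 108 = 322/3 + sqrt(2522)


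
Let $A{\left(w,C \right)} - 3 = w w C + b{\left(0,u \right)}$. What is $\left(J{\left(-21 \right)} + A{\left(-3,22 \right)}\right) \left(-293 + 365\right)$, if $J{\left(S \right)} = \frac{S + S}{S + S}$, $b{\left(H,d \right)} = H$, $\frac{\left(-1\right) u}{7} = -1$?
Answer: $14544$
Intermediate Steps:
$u = 7$ ($u = \left(-7\right) \left(-1\right) = 7$)
$A{\left(w,C \right)} = 3 + C w^{2}$ ($A{\left(w,C \right)} = 3 + \left(w w C + 0\right) = 3 + \left(w^{2} C + 0\right) = 3 + \left(C w^{2} + 0\right) = 3 + C w^{2}$)
$J{\left(S \right)} = 1$ ($J{\left(S \right)} = \frac{2 S}{2 S} = 2 S \frac{1}{2 S} = 1$)
$\left(J{\left(-21 \right)} + A{\left(-3,22 \right)}\right) \left(-293 + 365\right) = \left(1 + \left(3 + 22 \left(-3\right)^{2}\right)\right) \left(-293 + 365\right) = \left(1 + \left(3 + 22 \cdot 9\right)\right) 72 = \left(1 + \left(3 + 198\right)\right) 72 = \left(1 + 201\right) 72 = 202 \cdot 72 = 14544$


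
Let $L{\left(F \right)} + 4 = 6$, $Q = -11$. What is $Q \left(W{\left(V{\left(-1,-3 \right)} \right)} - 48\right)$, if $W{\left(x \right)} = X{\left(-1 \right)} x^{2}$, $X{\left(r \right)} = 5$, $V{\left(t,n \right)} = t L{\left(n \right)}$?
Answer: $308$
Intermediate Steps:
$L{\left(F \right)} = 2$ ($L{\left(F \right)} = -4 + 6 = 2$)
$V{\left(t,n \right)} = 2 t$ ($V{\left(t,n \right)} = t 2 = 2 t$)
$W{\left(x \right)} = 5 x^{2}$
$Q \left(W{\left(V{\left(-1,-3 \right)} \right)} - 48\right) = - 11 \left(5 \left(2 \left(-1\right)\right)^{2} - 48\right) = - 11 \left(5 \left(-2\right)^{2} - 48\right) = - 11 \left(5 \cdot 4 - 48\right) = - 11 \left(20 - 48\right) = \left(-11\right) \left(-28\right) = 308$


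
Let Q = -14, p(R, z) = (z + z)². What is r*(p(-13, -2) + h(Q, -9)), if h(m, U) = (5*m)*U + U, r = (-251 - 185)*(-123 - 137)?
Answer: 72210320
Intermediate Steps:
p(R, z) = 4*z² (p(R, z) = (2*z)² = 4*z²)
r = 113360 (r = -436*(-260) = 113360)
h(m, U) = U + 5*U*m (h(m, U) = 5*U*m + U = U + 5*U*m)
r*(p(-13, -2) + h(Q, -9)) = 113360*(4*(-2)² - 9*(1 + 5*(-14))) = 113360*(4*4 - 9*(1 - 70)) = 113360*(16 - 9*(-69)) = 113360*(16 + 621) = 113360*637 = 72210320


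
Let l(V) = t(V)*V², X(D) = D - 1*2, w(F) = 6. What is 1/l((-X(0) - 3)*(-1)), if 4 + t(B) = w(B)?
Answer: ½ ≈ 0.50000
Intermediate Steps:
X(D) = -2 + D (X(D) = D - 2 = -2 + D)
t(B) = 2 (t(B) = -4 + 6 = 2)
l(V) = 2*V²
1/l((-X(0) - 3)*(-1)) = 1/(2*((-(-2 + 0) - 3)*(-1))²) = 1/(2*((-1*(-2) - 3)*(-1))²) = 1/(2*((2 - 3)*(-1))²) = 1/(2*(-1*(-1))²) = 1/(2*1²) = 1/(2*1) = 1/2 = ½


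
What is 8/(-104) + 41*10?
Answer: 5329/13 ≈ 409.92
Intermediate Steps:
8/(-104) + 41*10 = 8*(-1/104) + 410 = -1/13 + 410 = 5329/13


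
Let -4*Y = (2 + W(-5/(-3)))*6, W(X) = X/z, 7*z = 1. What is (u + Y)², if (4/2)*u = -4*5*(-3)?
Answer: 361/4 ≈ 90.250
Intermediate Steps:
z = ⅐ (z = (⅐)*1 = ⅐ ≈ 0.14286)
u = 30 (u = (-4*5*(-3))/2 = (-20*(-3))/2 = (½)*60 = 30)
W(X) = 7*X (W(X) = X/(⅐) = 7*X)
Y = -41/2 (Y = -(2 + 7*(-5/(-3)))*6/4 = -(2 + 7*(-5*(-⅓)))*6/4 = -(2 + 7*(5/3))*6/4 = -(2 + 35/3)*6/4 = -41*6/12 = -¼*82 = -41/2 ≈ -20.500)
(u + Y)² = (30 - 41/2)² = (19/2)² = 361/4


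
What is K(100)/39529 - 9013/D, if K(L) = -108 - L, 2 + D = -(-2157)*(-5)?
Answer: 50575883/60914189 ≈ 0.83028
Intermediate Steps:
D = -10787 (D = -2 - (-2157)*(-5) = -2 - 719*15 = -2 - 10785 = -10787)
K(100)/39529 - 9013/D = (-108 - 1*100)/39529 - 9013/(-10787) = (-108 - 100)*(1/39529) - 9013*(-1/10787) = -208*1/39529 + 9013/10787 = -208/39529 + 9013/10787 = 50575883/60914189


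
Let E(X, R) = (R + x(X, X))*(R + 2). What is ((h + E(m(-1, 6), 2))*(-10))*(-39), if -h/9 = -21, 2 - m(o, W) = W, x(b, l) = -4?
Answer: 70590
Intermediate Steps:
m(o, W) = 2 - W
h = 189 (h = -9*(-21) = 189)
E(X, R) = (-4 + R)*(2 + R) (E(X, R) = (R - 4)*(R + 2) = (-4 + R)*(2 + R))
((h + E(m(-1, 6), 2))*(-10))*(-39) = ((189 + (-8 + 2² - 2*2))*(-10))*(-39) = ((189 + (-8 + 4 - 4))*(-10))*(-39) = ((189 - 8)*(-10))*(-39) = (181*(-10))*(-39) = -1810*(-39) = 70590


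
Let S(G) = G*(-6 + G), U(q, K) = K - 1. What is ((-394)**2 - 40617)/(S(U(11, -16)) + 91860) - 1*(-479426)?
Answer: 44227642545/92251 ≈ 4.7943e+5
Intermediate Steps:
U(q, K) = -1 + K
((-394)**2 - 40617)/(S(U(11, -16)) + 91860) - 1*(-479426) = ((-394)**2 - 40617)/((-1 - 16)*(-6 + (-1 - 16)) + 91860) - 1*(-479426) = (155236 - 40617)/(-17*(-6 - 17) + 91860) + 479426 = 114619/(-17*(-23) + 91860) + 479426 = 114619/(391 + 91860) + 479426 = 114619/92251 + 479426 = 44227642545/92251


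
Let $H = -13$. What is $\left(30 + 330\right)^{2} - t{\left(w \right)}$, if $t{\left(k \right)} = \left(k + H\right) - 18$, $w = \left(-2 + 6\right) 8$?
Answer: $129599$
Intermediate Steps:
$w = 32$ ($w = 4 \cdot 8 = 32$)
$t{\left(k \right)} = -31 + k$ ($t{\left(k \right)} = \left(k - 13\right) - 18 = \left(-13 + k\right) - 18 = -31 + k$)
$\left(30 + 330\right)^{2} - t{\left(w \right)} = \left(30 + 330\right)^{2} - \left(-31 + 32\right) = 360^{2} - 1 = 129600 - 1 = 129599$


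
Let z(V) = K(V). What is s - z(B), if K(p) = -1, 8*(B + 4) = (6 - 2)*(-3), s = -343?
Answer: -342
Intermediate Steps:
B = -11/2 (B = -4 + ((6 - 2)*(-3))/8 = -4 + (4*(-3))/8 = -4 + (⅛)*(-12) = -4 - 3/2 = -11/2 ≈ -5.5000)
z(V) = -1
s - z(B) = -343 - 1*(-1) = -343 + 1 = -342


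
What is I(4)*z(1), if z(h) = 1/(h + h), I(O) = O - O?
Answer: 0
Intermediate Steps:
I(O) = 0
z(h) = 1/(2*h)
I(4)*z(1) = 0*((1/2)/1) = 0*((1/2)*1) = 0*(1/2) = 0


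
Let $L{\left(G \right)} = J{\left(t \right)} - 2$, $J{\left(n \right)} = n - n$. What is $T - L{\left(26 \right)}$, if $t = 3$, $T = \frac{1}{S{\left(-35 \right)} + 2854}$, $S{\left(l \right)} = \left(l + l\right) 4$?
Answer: $\frac{5149}{2574} \approx 2.0004$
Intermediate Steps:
$S{\left(l \right)} = 8 l$ ($S{\left(l \right)} = 2 l 4 = 8 l$)
$T = \frac{1}{2574}$ ($T = \frac{1}{8 \left(-35\right) + 2854} = \frac{1}{-280 + 2854} = \frac{1}{2574} \approx 0.0003885$)
$J{\left(n \right)} = 0$
$L{\left(G \right)} = -2$ ($L{\left(G \right)} = 0 - 2 = -2$)
$T - L{\left(26 \right)} = \frac{1}{2574} - -2 = \frac{1}{2574} + 2 = \frac{5149}{2574}$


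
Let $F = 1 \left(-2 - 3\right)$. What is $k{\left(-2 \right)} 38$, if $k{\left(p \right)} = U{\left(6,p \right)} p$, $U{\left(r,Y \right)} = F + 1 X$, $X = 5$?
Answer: $0$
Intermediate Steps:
$F = -5$ ($F = 1 \left(-5\right) = -5$)
$U{\left(r,Y \right)} = 0$ ($U{\left(r,Y \right)} = -5 + 1 \cdot 5 = -5 + 5 = 0$)
$k{\left(p \right)} = 0$ ($k{\left(p \right)} = 0 p = 0$)
$k{\left(-2 \right)} 38 = 0 \cdot 38 = 0$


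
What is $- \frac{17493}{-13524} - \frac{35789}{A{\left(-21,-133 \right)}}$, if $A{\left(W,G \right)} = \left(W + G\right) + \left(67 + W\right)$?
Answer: $\frac{206590}{621} \approx 332.67$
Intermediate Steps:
$A{\left(W,G \right)} = 67 + G + 2 W$ ($A{\left(W,G \right)} = \left(G + W\right) + \left(67 + W\right) = 67 + G + 2 W$)
$- \frac{17493}{-13524} - \frac{35789}{A{\left(-21,-133 \right)}} = - \frac{17493}{-13524} - \frac{35789}{67 - 133 + 2 \left(-21\right)} = \left(-17493\right) \left(- \frac{1}{13524}\right) - \frac{35789}{67 - 133 - 42} = \frac{119}{92} - \frac{35789}{-108} = \frac{119}{92} - - \frac{35789}{108} = \frac{119}{92} + \frac{35789}{108} = \frac{206590}{621}$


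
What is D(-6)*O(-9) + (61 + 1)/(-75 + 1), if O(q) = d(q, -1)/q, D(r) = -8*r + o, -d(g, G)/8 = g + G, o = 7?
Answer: -163079/333 ≈ -489.73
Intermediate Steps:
d(g, G) = -8*G - 8*g (d(g, G) = -8*(g + G) = -8*(G + g) = -8*G - 8*g)
D(r) = 7 - 8*r (D(r) = -8*r + 7 = 7 - 8*r)
O(q) = (8 - 8*q)/q (O(q) = (-8*(-1) - 8*q)/q = (8 - 8*q)/q)
D(-6)*O(-9) + (61 + 1)/(-75 + 1) = (7 - 8*(-6))*(-8 + 8/(-9)) + (61 + 1)/(-75 + 1) = (7 + 48)*(-8 + 8*(-1/9)) + 62/(-74) = 55*(-8 - 8/9) + 62*(-1/74) = 55*(-80/9) - 31/37 = -4400/9 - 31/37 = -163079/333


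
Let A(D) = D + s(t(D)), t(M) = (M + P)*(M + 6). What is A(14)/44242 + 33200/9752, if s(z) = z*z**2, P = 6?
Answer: 39099810683/26965499 ≈ 1450.0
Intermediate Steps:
t(M) = (6 + M)**2 (t(M) = (M + 6)*(M + 6) = (6 + M)*(6 + M) = (6 + M)**2)
s(z) = z**3
A(D) = D + (36 + D**2 + 12*D)**3
A(14)/44242 + 33200/9752 = (14 + (36 + 14**2 + 12*14)**3)/44242 + 33200/9752 = (14 + (36 + 196 + 168)**3)*(1/44242) + 33200*(1/9752) = (14 + 400**3)*(1/44242) + 4150/1219 = (14 + 64000000)*(1/44242) + 4150/1219 = 64000014*(1/44242) + 4150/1219 = 32000007/22121 + 4150/1219 = 39099810683/26965499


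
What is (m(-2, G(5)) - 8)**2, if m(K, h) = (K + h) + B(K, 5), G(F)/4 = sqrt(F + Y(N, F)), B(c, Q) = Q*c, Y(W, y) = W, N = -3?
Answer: 432 - 160*sqrt(2) ≈ 205.73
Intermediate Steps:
G(F) = 4*sqrt(-3 + F) (G(F) = 4*sqrt(F - 3) = 4*sqrt(-3 + F))
m(K, h) = h + 6*K (m(K, h) = (K + h) + 5*K = h + 6*K)
(m(-2, G(5)) - 8)**2 = ((4*sqrt(-3 + 5) + 6*(-2)) - 8)**2 = ((4*sqrt(2) - 12) - 8)**2 = ((-12 + 4*sqrt(2)) - 8)**2 = (-20 + 4*sqrt(2))**2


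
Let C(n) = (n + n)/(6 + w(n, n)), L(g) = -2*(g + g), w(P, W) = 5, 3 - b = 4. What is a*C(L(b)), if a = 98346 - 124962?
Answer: -212928/11 ≈ -19357.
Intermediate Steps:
b = -1 (b = 3 - 1*4 = 3 - 4 = -1)
a = -26616
L(g) = -4*g
C(n) = 2*n/11 (C(n) = (n + n)/(6 + 5) = (2*n)/11 = (2*n)*(1/11) = 2*n/11)
a*C(L(b)) = -53232*(-4*(-1))/11 = -53232*4/11 = -26616*8/11 = -212928/11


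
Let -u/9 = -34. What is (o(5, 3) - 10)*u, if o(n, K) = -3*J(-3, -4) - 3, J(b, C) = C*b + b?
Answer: -12240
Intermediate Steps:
J(b, C) = b + C*b
u = 306 (u = -9*(-34) = 306)
o(n, K) = -30 (o(n, K) = -(-9)*(1 - 4) - 3 = -(-9)*(-3) - 3 = -3*9 - 3 = -27 - 3 = -30)
(o(5, 3) - 10)*u = (-30 - 10)*306 = -40*306 = -12240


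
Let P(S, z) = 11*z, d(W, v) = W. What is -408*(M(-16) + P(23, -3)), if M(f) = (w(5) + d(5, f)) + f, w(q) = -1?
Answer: 18360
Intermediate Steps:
M(f) = 4 + f (M(f) = (-1 + 5) + f = 4 + f)
-408*(M(-16) + P(23, -3)) = -408*((4 - 16) + 11*(-3)) = -408*(-12 - 33) = -408*(-45) = 18360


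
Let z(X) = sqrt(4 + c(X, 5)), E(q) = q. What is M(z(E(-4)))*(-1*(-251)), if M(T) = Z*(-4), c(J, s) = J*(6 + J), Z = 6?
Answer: -6024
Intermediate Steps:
z(X) = sqrt(4 + X*(6 + X))
M(T) = -24 (M(T) = 6*(-4) = -24)
M(z(E(-4)))*(-1*(-251)) = -(-24)*(-251) = -24*251 = -6024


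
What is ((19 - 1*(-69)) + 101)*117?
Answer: 22113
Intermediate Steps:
((19 - 1*(-69)) + 101)*117 = ((19 + 69) + 101)*117 = (88 + 101)*117 = 189*117 = 22113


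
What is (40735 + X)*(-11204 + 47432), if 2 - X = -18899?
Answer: 2160493008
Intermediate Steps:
X = 18901 (X = 2 - 1*(-18899) = 2 + 18899 = 18901)
(40735 + X)*(-11204 + 47432) = (40735 + 18901)*(-11204 + 47432) = 59636*36228 = 2160493008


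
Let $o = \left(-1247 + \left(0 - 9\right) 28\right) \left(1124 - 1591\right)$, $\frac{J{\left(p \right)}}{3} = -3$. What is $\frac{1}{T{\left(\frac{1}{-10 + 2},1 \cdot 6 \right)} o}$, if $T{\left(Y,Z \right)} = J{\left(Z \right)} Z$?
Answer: $- \frac{1}{37801782} \approx -2.6454 \cdot 10^{-8}$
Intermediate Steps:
$J{\left(p \right)} = -9$ ($J{\left(p \right)} = 3 \left(-3\right) = -9$)
$o = 700033$ ($o = \left(-1247 - 252\right) \left(-467\right) = \left(-1499\right) \left(-467\right) = 700033$)
$T{\left(Y,Z \right)} = - 9 Z$
$\frac{1}{T{\left(\frac{1}{-10 + 2},1 \cdot 6 \right)} o} = \frac{1}{- 9 \cdot 1 \cdot 6 \cdot 700033} = \frac{1}{\left(-9\right) 6 \cdot 700033} = \frac{1}{\left(-54\right) 700033} = \frac{1}{-37801782} = - \frac{1}{37801782}$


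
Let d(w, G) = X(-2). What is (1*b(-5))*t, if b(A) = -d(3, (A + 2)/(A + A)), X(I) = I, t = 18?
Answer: 36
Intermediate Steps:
d(w, G) = -2
b(A) = 2 (b(A) = -1*(-2) = 2)
(1*b(-5))*t = (1*2)*18 = 2*18 = 36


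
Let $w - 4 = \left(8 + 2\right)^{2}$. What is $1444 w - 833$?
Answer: $149343$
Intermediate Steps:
$w = 104$ ($w = 4 + \left(8 + 2\right)^{2} = 4 + 10^{2} = 4 + 100 = 104$)
$1444 w - 833 = 1444 \cdot 104 - 833 = 150176 - 833 = 149343$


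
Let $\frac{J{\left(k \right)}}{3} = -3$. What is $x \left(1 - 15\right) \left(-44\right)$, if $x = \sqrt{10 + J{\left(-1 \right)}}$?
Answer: $616$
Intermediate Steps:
$J{\left(k \right)} = -9$ ($J{\left(k \right)} = 3 \left(-3\right) = -9$)
$x = 1$ ($x = \sqrt{10 - 9} = \sqrt{1} = 1$)
$x \left(1 - 15\right) \left(-44\right) = 1 \left(1 - 15\right) \left(-44\right) = 1 \left(-14\right) \left(-44\right) = \left(-14\right) \left(-44\right) = 616$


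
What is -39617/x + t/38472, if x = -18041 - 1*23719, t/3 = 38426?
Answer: 264089771/66941280 ≈ 3.9451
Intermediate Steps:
t = 115278 (t = 3*38426 = 115278)
x = -41760 (x = -18041 - 23719 = -41760)
-39617/x + t/38472 = -39617/(-41760) + 115278/38472 = -39617*(-1/41760) + 115278*(1/38472) = 39617/41760 + 19213/6412 = 264089771/66941280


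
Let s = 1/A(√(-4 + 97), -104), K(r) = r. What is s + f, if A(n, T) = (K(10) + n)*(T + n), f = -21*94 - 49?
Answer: -151849350/75061 + 94*√93/75061 ≈ -2023.0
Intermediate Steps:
f = -2023 (f = -1974 - 49 = -2023)
A(n, T) = (10 + n)*(T + n)
s = 1/(-947 - 94*√93) (s = 1/((√(-4 + 97))² + 10*(-104) + 10*√(-4 + 97) - 104*√(-4 + 97)) = 1/((√93)² - 1040 + 10*√93 - 104*√93) = 1/(93 - 1040 + 10*√93 - 104*√93) = 1/(-947 - 94*√93) ≈ -0.00053952)
s + f = (-947/75061 + 94*√93/75061) - 2023 = -151849350/75061 + 94*√93/75061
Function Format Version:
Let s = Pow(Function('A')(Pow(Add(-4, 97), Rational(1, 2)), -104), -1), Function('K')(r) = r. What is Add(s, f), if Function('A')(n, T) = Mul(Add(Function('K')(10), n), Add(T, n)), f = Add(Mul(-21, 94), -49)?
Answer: Add(Rational(-151849350, 75061), Mul(Rational(94, 75061), Pow(93, Rational(1, 2)))) ≈ -2023.0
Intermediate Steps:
f = -2023 (f = Add(-1974, -49) = -2023)
Function('A')(n, T) = Mul(Add(10, n), Add(T, n))
s = Pow(Add(-947, Mul(-94, Pow(93, Rational(1, 2)))), -1) (s = Pow(Add(Pow(Pow(Add(-4, 97), Rational(1, 2)), 2), Mul(10, -104), Mul(10, Pow(Add(-4, 97), Rational(1, 2))), Mul(-104, Pow(Add(-4, 97), Rational(1, 2)))), -1) = Pow(Add(Pow(Pow(93, Rational(1, 2)), 2), -1040, Mul(10, Pow(93, Rational(1, 2))), Mul(-104, Pow(93, Rational(1, 2)))), -1) = Pow(Add(93, -1040, Mul(10, Pow(93, Rational(1, 2))), Mul(-104, Pow(93, Rational(1, 2)))), -1) = Pow(Add(-947, Mul(-94, Pow(93, Rational(1, 2)))), -1) ≈ -0.00053952)
Add(s, f) = Add(Add(Rational(-947, 75061), Mul(Rational(94, 75061), Pow(93, Rational(1, 2)))), -2023) = Add(Rational(-151849350, 75061), Mul(Rational(94, 75061), Pow(93, Rational(1, 2))))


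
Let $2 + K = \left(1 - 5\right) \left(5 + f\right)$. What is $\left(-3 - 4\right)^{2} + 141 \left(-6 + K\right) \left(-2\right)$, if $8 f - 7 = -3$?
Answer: $8509$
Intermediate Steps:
$f = \frac{1}{2}$ ($f = \frac{7}{8} + \frac{1}{8} \left(-3\right) = \frac{7}{8} - \frac{3}{8} = \frac{1}{2} \approx 0.5$)
$K = -24$ ($K = -2 + \left(1 - 5\right) \left(5 + \frac{1}{2}\right) = -2 - 22 = -24$)
$\left(-3 - 4\right)^{2} + 141 \left(-6 + K\right) \left(-2\right) = \left(-3 - 4\right)^{2} + 141 \left(-6 - 24\right) \left(-2\right) = \left(-7\right)^{2} + 141 \left(\left(-30\right) \left(-2\right)\right) = 49 + 141 \cdot 60 = 49 + 8460 = 8509$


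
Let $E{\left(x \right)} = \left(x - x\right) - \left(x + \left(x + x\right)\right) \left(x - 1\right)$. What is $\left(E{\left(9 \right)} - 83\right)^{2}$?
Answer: $89401$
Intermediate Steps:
$E{\left(x \right)} = - 3 x \left(-1 + x\right)$ ($E{\left(x \right)} = 0 - \left(x + 2 x\right) \left(-1 + x\right) = 0 - 3 x \left(-1 + x\right) = - 3 x \left(-1 + x\right)$)
$\left(E{\left(9 \right)} - 83\right)^{2} = \left(3 \cdot 9 \left(1 - 9\right) - 83\right)^{2} = \left(3 \cdot 9 \left(-8\right) - 83\right)^{2} = \left(-216 - 83\right)^{2} = \left(-299\right)^{2} = 89401$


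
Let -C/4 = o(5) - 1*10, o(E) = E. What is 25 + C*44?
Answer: 905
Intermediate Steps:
C = 20 (C = -4*(5 - 1*10) = -4*(5 - 10) = -4*(-5) = 20)
25 + C*44 = 25 + 20*44 = 25 + 880 = 905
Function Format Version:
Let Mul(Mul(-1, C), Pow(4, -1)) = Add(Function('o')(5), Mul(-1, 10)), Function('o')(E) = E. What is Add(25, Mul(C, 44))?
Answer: 905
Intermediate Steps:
C = 20 (C = Mul(-4, Add(5, Mul(-1, 10))) = Mul(-4, Add(5, -10)) = Mul(-4, -5) = 20)
Add(25, Mul(C, 44)) = Add(25, Mul(20, 44)) = Add(25, 880) = 905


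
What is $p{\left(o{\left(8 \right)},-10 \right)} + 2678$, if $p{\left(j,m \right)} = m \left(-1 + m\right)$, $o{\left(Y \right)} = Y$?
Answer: $2788$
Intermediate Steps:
$p{\left(o{\left(8 \right)},-10 \right)} + 2678 = - 10 \left(-1 - 10\right) + 2678 = \left(-10\right) \left(-11\right) + 2678 = 110 + 2678 = 2788$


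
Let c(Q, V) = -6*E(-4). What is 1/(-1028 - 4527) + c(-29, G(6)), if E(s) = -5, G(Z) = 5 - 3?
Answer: 166649/5555 ≈ 30.000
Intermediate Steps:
G(Z) = 2
c(Q, V) = 30 (c(Q, V) = -6*(-5) = 30)
1/(-1028 - 4527) + c(-29, G(6)) = 1/(-1028 - 4527) + 30 = 1/(-5555) + 30 = -1/5555 + 30 = 166649/5555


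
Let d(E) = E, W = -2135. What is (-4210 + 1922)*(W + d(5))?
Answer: 4873440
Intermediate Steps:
(-4210 + 1922)*(W + d(5)) = (-4210 + 1922)*(-2135 + 5) = -2288*(-2130) = 4873440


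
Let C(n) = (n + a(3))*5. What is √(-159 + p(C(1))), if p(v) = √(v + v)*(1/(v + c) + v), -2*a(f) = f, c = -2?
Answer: √(-5724 - 98*I*√5)/6 ≈ 0.24132 - 12.612*I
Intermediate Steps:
a(f) = -f/2
C(n) = -15/2 + 5*n (C(n) = (n - ½*3)*5 = (n - 3/2)*5 = (-3/2 + n)*5 = -15/2 + 5*n)
p(v) = √2*√v*(v + 1/(-2 + v)) (p(v) = √(v + v)*(1/(v - 2) + v) = √(2*v)*(1/(-2 + v) + v) = (√2*√v)*(v + 1/(-2 + v)) = √2*√v*(v + 1/(-2 + v)))
√(-159 + p(C(1))) = √(-159 + √2*√(-15/2 + 5*1)*(1 + (-15/2 + 5*1)² - 2*(-15/2 + 5*1))/(-2 + (-15/2 + 5*1))) = √(-159 + √2*√(-15/2 + 5)*(1 + (-15/2 + 5)² - 2*(-15/2 + 5))/(-2 + (-15/2 + 5))) = √(-159 + √2*√(-5/2)*(1 + (-5/2)² - 2*(-5/2))/(-2 - 5/2)) = √(-159 + √2*(I*√10/2)*(1 + 25/4 + 5)/(-9/2)) = √(-159 + √2*(I*√10/2)*(-2/9)*(49/4)) = √(-159 - 49*I*√5/18)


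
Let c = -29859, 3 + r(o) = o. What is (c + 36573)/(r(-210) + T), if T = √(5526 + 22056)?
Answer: -476694/5929 - 2238*√27582/5929 ≈ -143.09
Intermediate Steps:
r(o) = -3 + o
T = √27582 ≈ 166.08
(c + 36573)/(r(-210) + T) = (-29859 + 36573)/((-3 - 210) + √27582) = 6714/(-213 + √27582)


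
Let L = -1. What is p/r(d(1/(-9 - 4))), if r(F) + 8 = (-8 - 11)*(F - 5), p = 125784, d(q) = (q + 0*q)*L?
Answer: 204399/139 ≈ 1470.5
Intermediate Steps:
d(q) = -q (d(q) = (q + 0*q)*(-1) = (q + 0)*(-1) = q*(-1) = -q)
r(F) = 87 - 19*F (r(F) = -8 + (-8 - 11)*(F - 5) = -8 - 19*(-5 + F) = -8 + (95 - 19*F) = 87 - 19*F)
p/r(d(1/(-9 - 4))) = 125784/(87 - (-19)/(-9 - 4)) = 125784/(87 - (-19)/(-13)) = 125784/(87 - (-19)*(-1)/13) = 125784/(87 - 19*1/13) = 125784/(87 - 19/13) = 125784/(1112/13) = 125784*(13/1112) = 204399/139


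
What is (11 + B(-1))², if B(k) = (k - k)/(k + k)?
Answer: 121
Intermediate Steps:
B(k) = 0 (B(k) = 0/((2*k)) = 0*(1/(2*k)) = 0)
(11 + B(-1))² = (11 + 0)² = 11² = 121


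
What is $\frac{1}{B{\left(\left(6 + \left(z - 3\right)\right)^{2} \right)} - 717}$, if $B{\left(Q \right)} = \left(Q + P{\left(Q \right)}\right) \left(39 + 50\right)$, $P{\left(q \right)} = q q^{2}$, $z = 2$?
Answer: $\frac{1}{1392133} \approx 7.1832 \cdot 10^{-7}$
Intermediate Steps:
$P{\left(q \right)} = q^{3}$
$B{\left(Q \right)} = 89 Q + 89 Q^{3}$ ($B{\left(Q \right)} = \left(Q + Q^{3}\right) \left(39 + 50\right) = \left(Q + Q^{3}\right) 89 = 89 Q + 89 Q^{3}$)
$\frac{1}{B{\left(\left(6 + \left(z - 3\right)\right)^{2} \right)} - 717} = \frac{1}{89 \left(6 + \left(2 - 3\right)\right)^{2} \left(1 + \left(\left(6 + \left(2 - 3\right)\right)^{2}\right)^{2}\right) - 717} = \frac{1}{89 \left(6 - 1\right)^{2} \left(1 + \left(\left(6 - 1\right)^{2}\right)^{2}\right) - 717} = \frac{1}{89 \cdot 5^{2} \left(1 + \left(5^{2}\right)^{2}\right) - 717} = \frac{1}{89 \cdot 25 \left(1 + 25^{2}\right) - 717} = \frac{1}{89 \cdot 25 \left(1 + 625\right) - 717} = \frac{1}{89 \cdot 25 \cdot 626 - 717} = \frac{1}{1392850 - 717} = \frac{1}{1392133}$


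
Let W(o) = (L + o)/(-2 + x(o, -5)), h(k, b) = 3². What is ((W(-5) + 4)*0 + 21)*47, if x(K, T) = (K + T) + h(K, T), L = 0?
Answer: 987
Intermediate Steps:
h(k, b) = 9
x(K, T) = 9 + K + T (x(K, T) = (K + T) + 9 = 9 + K + T)
W(o) = o/(2 + o) (W(o) = (0 + o)/(-2 + (9 + o - 5)) = o/(-2 + (4 + o)) = o/(2 + o))
((W(-5) + 4)*0 + 21)*47 = ((-5/(2 - 5) + 4)*0 + 21)*47 = ((-5/(-3) + 4)*0 + 21)*47 = ((-5*(-⅓) + 4)*0 + 21)*47 = ((5/3 + 4)*0 + 21)*47 = ((17/3)*0 + 21)*47 = (0 + 21)*47 = 21*47 = 987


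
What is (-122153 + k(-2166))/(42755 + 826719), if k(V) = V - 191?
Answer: -62255/434737 ≈ -0.14320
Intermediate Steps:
k(V) = -191 + V
(-122153 + k(-2166))/(42755 + 826719) = (-122153 + (-191 - 2166))/(42755 + 826719) = (-122153 - 2357)/869474 = -124510*1/869474 = -62255/434737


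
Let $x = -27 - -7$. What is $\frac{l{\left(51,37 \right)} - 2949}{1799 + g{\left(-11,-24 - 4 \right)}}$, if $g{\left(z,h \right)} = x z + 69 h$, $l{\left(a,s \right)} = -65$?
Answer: $- \frac{3014}{87} \approx -34.644$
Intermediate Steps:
$x = -20$ ($x = -27 + 7 = -20$)
$g{\left(z,h \right)} = - 20 z + 69 h$
$\frac{l{\left(51,37 \right)} - 2949}{1799 + g{\left(-11,-24 - 4 \right)}} = \frac{-65 - 2949}{1799 + \left(\left(-20\right) \left(-11\right) + 69 \left(-24 - 4\right)\right)} = - \frac{3014}{1799 + \left(220 + 69 \left(-24 - 4\right)\right)} = - \frac{3014}{1799 + \left(220 + 69 \left(-28\right)\right)} = - \frac{3014}{1799 + \left(220 - 1932\right)} = - \frac{3014}{1799 - 1712} = - \frac{3014}{87}$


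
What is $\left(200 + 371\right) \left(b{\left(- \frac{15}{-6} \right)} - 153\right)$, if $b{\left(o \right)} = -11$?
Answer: $-93644$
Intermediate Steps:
$\left(200 + 371\right) \left(b{\left(- \frac{15}{-6} \right)} - 153\right) = \left(200 + 371\right) \left(-11 - 153\right) = 571 \left(-164\right) = -93644$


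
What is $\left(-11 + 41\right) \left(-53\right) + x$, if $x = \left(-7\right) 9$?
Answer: $-1653$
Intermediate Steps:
$x = -63$
$\left(-11 + 41\right) \left(-53\right) + x = \left(-11 + 41\right) \left(-53\right) - 63 = 30 \left(-53\right) - 63 = -1590 - 63 = -1653$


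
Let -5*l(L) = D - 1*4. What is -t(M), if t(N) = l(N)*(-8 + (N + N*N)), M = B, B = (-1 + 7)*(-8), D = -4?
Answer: -17984/5 ≈ -3596.8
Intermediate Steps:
l(L) = 8/5 (l(L) = -(-4 - 1*4)/5 = -(-4 - 4)/5 = -⅕*(-8) = 8/5)
B = -48 (B = 6*(-8) = -48)
M = -48
t(N) = -64/5 + 8*N/5 + 8*N²/5 (t(N) = 8*(-8 + (N + N*N))/5 = 8*(-8 + (N + N²))/5 = 8*(-8 + N + N²)/5 = -64/5 + 8*N/5 + 8*N²/5)
-t(M) = -(-64/5 + (8/5)*(-48) + (8/5)*(-48)²) = -(-64/5 - 384/5 + (8/5)*2304) = -(-64/5 - 384/5 + 18432/5) = -1*17984/5 = -17984/5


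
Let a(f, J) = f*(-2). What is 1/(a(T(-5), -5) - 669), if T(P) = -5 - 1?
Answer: -1/657 ≈ -0.0015221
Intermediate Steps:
T(P) = -6
a(f, J) = -2*f
1/(a(T(-5), -5) - 669) = 1/(-2*(-6) - 669) = 1/(12 - 669) = 1/(-657) = -1/657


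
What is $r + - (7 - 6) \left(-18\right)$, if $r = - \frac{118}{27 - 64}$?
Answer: $\frac{784}{37} \approx 21.189$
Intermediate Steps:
$r = \frac{118}{37}$ ($r = - \frac{118}{27 - 64} = - \frac{118}{-37} = \left(-118\right) \left(- \frac{1}{37}\right) = \frac{118}{37} \approx 3.1892$)
$r + - (7 - 6) \left(-18\right) = \frac{118}{37} + - (7 - 6) \left(-18\right) = \frac{118}{37} + \left(-1\right) 1 \left(-18\right) = \frac{118}{37} - -18 = \frac{118}{37} + 18 = \frac{784}{37}$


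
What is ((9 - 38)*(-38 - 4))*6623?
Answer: 8066814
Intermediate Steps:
((9 - 38)*(-38 - 4))*6623 = -29*(-42)*6623 = 1218*6623 = 8066814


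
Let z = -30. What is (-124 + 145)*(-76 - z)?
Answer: -966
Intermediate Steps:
(-124 + 145)*(-76 - z) = (-124 + 145)*(-76 - 1*(-30)) = 21*(-76 + 30) = 21*(-46) = -966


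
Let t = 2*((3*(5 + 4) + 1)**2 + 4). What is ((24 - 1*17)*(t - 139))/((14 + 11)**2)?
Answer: 10059/625 ≈ 16.094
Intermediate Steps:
t = 1576 (t = 2*((3*9 + 1)**2 + 4) = 2*((27 + 1)**2 + 4) = 2*(28**2 + 4) = 2*(784 + 4) = 2*788 = 1576)
((24 - 1*17)*(t - 139))/((14 + 11)**2) = ((24 - 1*17)*(1576 - 139))/((14 + 11)**2) = ((24 - 17)*1437)/(25**2) = (7*1437)/625 = 10059*(1/625) = 10059/625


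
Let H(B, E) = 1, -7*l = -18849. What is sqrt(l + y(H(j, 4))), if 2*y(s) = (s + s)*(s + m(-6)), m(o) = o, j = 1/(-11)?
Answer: sqrt(131698)/7 ≈ 51.843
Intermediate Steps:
j = -1/11 ≈ -0.090909
l = 18849/7 (l = -1/7*(-18849) = 18849/7 ≈ 2692.7)
y(s) = s*(-6 + s) (y(s) = ((s + s)*(s - 6))/2 = ((2*s)*(-6 + s))/2 = (2*s*(-6 + s))/2 = s*(-6 + s))
sqrt(l + y(H(j, 4))) = sqrt(18849/7 + 1*(-6 + 1)) = sqrt(18849/7 + 1*(-5)) = sqrt(18849/7 - 5) = sqrt(18814/7) = sqrt(131698)/7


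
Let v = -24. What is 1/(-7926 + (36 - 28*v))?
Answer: -1/7218 ≈ -0.00013854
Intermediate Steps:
1/(-7926 + (36 - 28*v)) = 1/(-7926 + (36 - 28*(-24))) = 1/(-7926 + (36 + 672)) = 1/(-7926 + 708) = 1/(-7218) = -1/7218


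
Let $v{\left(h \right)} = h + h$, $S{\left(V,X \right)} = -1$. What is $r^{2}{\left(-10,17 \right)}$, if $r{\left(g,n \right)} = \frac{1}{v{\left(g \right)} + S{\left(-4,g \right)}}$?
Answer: $\frac{1}{441} \approx 0.0022676$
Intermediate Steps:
$v{\left(h \right)} = 2 h$
$r{\left(g,n \right)} = \frac{1}{-1 + 2 g}$ ($r{\left(g,n \right)} = \frac{1}{2 g - 1} = \frac{1}{-1 + 2 g}$)
$r^{2}{\left(-10,17 \right)} = \left(\frac{1}{-1 + 2 \left(-10\right)}\right)^{2} = \left(\frac{1}{-1 - 20}\right)^{2} = \left(\frac{1}{-21}\right)^{2} = \left(- \frac{1}{21}\right)^{2} = \frac{1}{441}$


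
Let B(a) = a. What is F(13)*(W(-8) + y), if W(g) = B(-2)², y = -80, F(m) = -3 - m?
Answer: 1216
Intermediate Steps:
W(g) = 4 (W(g) = (-2)² = 4)
F(13)*(W(-8) + y) = (-3 - 1*13)*(4 - 80) = (-3 - 13)*(-76) = -16*(-76) = 1216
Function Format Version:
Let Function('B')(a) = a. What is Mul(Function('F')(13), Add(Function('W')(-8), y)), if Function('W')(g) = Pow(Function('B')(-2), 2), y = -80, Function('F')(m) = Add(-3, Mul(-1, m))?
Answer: 1216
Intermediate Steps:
Function('W')(g) = 4 (Function('W')(g) = Pow(-2, 2) = 4)
Mul(Function('F')(13), Add(Function('W')(-8), y)) = Mul(Add(-3, Mul(-1, 13)), Add(4, -80)) = Mul(Add(-3, -13), -76) = Mul(-16, -76) = 1216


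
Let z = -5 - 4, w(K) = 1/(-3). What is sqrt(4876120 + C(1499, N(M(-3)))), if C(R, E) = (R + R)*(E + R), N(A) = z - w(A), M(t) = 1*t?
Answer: sqrt(84097254)/3 ≈ 3056.8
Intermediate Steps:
w(K) = -1/3
z = -9
M(t) = t
N(A) = -26/3 (N(A) = -9 - 1*(-1/3) = -9 + 1/3 = -26/3)
C(R, E) = 2*R*(E + R) (C(R, E) = (2*R)*(E + R) = 2*R*(E + R))
sqrt(4876120 + C(1499, N(M(-3)))) = sqrt(4876120 + 2*1499*(-26/3 + 1499)) = sqrt(4876120 + 2*1499*(4471/3)) = sqrt(4876120 + 13404058/3) = sqrt(28032418/3) = sqrt(84097254)/3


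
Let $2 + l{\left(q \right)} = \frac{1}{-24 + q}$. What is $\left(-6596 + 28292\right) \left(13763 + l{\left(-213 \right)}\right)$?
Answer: $\frac{23586126592}{79} \approx 2.9856 \cdot 10^{8}$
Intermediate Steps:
$l{\left(q \right)} = -2 + \frac{1}{-24 + q}$
$\left(-6596 + 28292\right) \left(13763 + l{\left(-213 \right)}\right) = \left(-6596 + 28292\right) \left(13763 + \frac{49 - -426}{-24 - 213}\right) = 21696 \left(13763 + \frac{49 + 426}{-237}\right) = 21696 \left(13763 - \frac{475}{237}\right) = 21696 \cdot \frac{3261356}{237} = \frac{23586126592}{79}$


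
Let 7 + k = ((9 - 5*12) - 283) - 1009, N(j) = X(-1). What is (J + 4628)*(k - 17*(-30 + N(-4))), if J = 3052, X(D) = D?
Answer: -6320640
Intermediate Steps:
N(j) = -1
k = -1350 (k = -7 + (((9 - 5*12) - 283) - 1009) = -7 + (((9 - 60) - 283) - 1009) = -7 + ((-51 - 283) - 1009) = -7 + (-334 - 1009) = -7 - 1343 = -1350)
(J + 4628)*(k - 17*(-30 + N(-4))) = (3052 + 4628)*(-1350 - 17*(-30 - 1)) = 7680*(-1350 - 17*(-31)) = 7680*(-1350 + 527) = 7680*(-823) = -6320640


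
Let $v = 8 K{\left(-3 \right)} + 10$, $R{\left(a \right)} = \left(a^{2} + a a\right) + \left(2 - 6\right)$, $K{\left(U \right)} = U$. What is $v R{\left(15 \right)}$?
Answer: $-6244$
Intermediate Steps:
$R{\left(a \right)} = -4 + 2 a^{2}$ ($R{\left(a \right)} = \left(a^{2} + a^{2}\right) - 4 = 2 a^{2} - 4 = -4 + 2 a^{2}$)
$v = -14$ ($v = 8 \left(-3\right) + 10 = -24 + 10 = -14$)
$v R{\left(15 \right)} = - 14 \left(-4 + 2 \cdot 15^{2}\right) = - 14 \left(-4 + 2 \cdot 225\right) = - 14 \left(-4 + 450\right) = \left(-14\right) 446 = -6244$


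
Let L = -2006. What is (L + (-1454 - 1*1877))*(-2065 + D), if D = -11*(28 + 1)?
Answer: 12723408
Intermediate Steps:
D = -319 (D = -11*29 = -319)
(L + (-1454 - 1*1877))*(-2065 + D) = (-2006 + (-1454 - 1*1877))*(-2065 - 319) = (-2006 + (-1454 - 1877))*(-2384) = (-2006 - 3331)*(-2384) = -5337*(-2384) = 12723408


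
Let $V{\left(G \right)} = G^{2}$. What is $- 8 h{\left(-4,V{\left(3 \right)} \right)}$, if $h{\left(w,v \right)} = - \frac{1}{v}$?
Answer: $\frac{8}{9} \approx 0.88889$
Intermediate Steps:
$- 8 h{\left(-4,V{\left(3 \right)} \right)} = - 8 \left(- \frac{1}{3^{2}}\right) = - 8 \left(- \frac{1}{9}\right) = - 8 \left(\left(-1\right) \frac{1}{9}\right) = \left(-8\right) \left(- \frac{1}{9}\right) = \frac{8}{9}$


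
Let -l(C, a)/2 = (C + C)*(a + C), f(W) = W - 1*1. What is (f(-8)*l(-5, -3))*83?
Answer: 119520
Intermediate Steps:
f(W) = -1 + W (f(W) = W - 1 = -1 + W)
l(C, a) = -4*C*(C + a) (l(C, a) = -2*(C + C)*(a + C) = -2*2*C*(C + a) = -4*C*(C + a))
(f(-8)*l(-5, -3))*83 = ((-1 - 8)*(-4*(-5)*(-5 - 3)))*83 = -(-36)*(-5)*(-8)*83 = -9*(-160)*83 = 1440*83 = 119520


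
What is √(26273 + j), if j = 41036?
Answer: √67309 ≈ 259.44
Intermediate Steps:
√(26273 + j) = √(26273 + 41036) = √67309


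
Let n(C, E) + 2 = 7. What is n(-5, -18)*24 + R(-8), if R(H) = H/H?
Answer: 121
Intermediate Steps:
R(H) = 1
n(C, E) = 5 (n(C, E) = -2 + 7 = 5)
n(-5, -18)*24 + R(-8) = 5*24 + 1 = 120 + 1 = 121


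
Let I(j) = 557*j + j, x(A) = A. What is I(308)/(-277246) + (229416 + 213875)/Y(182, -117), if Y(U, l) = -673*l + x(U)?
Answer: 54668317057/10940543029 ≈ 4.9969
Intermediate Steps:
I(j) = 558*j
Y(U, l) = U - 673*l (Y(U, l) = -673*l + U = U - 673*l)
I(308)/(-277246) + (229416 + 213875)/Y(182, -117) = (558*308)/(-277246) + (229416 + 213875)/(182 - 673*(-117)) = 171864*(-1/277246) + 443291/(182 + 78741) = -85932/138623 + 443291/78923 = 54668317057/10940543029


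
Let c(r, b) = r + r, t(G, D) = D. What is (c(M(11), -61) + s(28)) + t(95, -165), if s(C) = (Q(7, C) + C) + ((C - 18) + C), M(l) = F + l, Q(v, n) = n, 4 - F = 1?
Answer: -43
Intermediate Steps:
F = 3 (F = 4 - 1*1 = 4 - 1 = 3)
M(l) = 3 + l
c(r, b) = 2*r
s(C) = -18 + 4*C (s(C) = (C + C) + ((C - 18) + C) = 2*C + ((-18 + C) + C) = 2*C + (-18 + 2*C) = -18 + 4*C)
(c(M(11), -61) + s(28)) + t(95, -165) = (2*(3 + 11) + (-18 + 4*28)) - 165 = (2*14 + (-18 + 112)) - 165 = (28 + 94) - 165 = 122 - 165 = -43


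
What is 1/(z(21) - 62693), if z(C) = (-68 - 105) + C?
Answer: -1/62845 ≈ -1.5912e-5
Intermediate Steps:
z(C) = -173 + C
1/(z(21) - 62693) = 1/((-173 + 21) - 62693) = 1/(-152 - 62693) = 1/(-62845) = -1/62845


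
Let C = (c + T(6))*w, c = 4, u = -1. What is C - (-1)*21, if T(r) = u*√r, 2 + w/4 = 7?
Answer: 101 - 20*√6 ≈ 52.010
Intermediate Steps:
w = 20 (w = -8 + 4*7 = -8 + 28 = 20)
T(r) = -√r
C = 80 - 20*√6 (C = (4 - √6)*20 = 80 - 20*√6 ≈ 31.010)
C - (-1)*21 = (80 - 20*√6) - (-1)*21 = (80 - 20*√6) - 1*(-21) = (80 - 20*√6) + 21 = 101 - 20*√6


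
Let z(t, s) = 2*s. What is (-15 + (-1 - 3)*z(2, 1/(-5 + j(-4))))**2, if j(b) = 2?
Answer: 1369/9 ≈ 152.11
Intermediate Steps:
(-15 + (-1 - 3)*z(2, 1/(-5 + j(-4))))**2 = (-15 + (-1 - 3)*(2/(-5 + 2)))**2 = (-15 - 8/(-3))**2 = (-15 - 8*(-1)/3)**2 = (-15 - 4*(-2/3))**2 = (-15 + 8/3)**2 = (-37/3)**2 = 1369/9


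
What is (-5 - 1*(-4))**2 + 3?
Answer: 4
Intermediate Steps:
(-5 - 1*(-4))**2 + 3 = (-5 + 4)**2 + 3 = (-1)**2 + 3 = 1 + 3 = 4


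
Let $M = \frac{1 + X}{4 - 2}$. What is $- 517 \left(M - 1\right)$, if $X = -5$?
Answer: $1551$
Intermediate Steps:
$M = -2$ ($M = \frac{1 - 5}{4 - 2} = - \frac{4}{2} = \left(-4\right) \frac{1}{2} = -2$)
$- 517 \left(M - 1\right) = - 517 \left(-2 - 1\right) = \left(-517\right) \left(-3\right) = 1551$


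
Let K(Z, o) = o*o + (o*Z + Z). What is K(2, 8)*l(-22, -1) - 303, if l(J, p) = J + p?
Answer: -2189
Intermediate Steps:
K(Z, o) = Z + o**2 + Z*o (K(Z, o) = o**2 + (Z*o + Z) = o**2 + (Z + Z*o) = Z + o**2 + Z*o)
K(2, 8)*l(-22, -1) - 303 = (2 + 8**2 + 2*8)*(-22 - 1) - 303 = (2 + 64 + 16)*(-23) - 303 = 82*(-23) - 303 = -1886 - 303 = -2189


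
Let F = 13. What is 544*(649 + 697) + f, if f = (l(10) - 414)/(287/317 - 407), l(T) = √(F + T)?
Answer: 47130395603/64366 - 317*√23/128732 ≈ 7.3223e+5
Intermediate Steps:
l(T) = √(13 + T)
f = 65619/64366 - 317*√23/128732 (f = (√(13 + 10) - 414)/(287/317 - 407) = (√23 - 414)/(287*(1/317) - 407) = (-414 + √23)/(287/317 - 407) = (-414 + √23)/(-128732/317) = (-414 + √23)*(-317/128732) = 65619/64366 - 317*√23/128732 ≈ 1.0077)
544*(649 + 697) + f = 544*(649 + 697) + (65619/64366 - 317*√23/128732) = 544*1346 + (65619/64366 - 317*√23/128732) = 732224 + (65619/64366 - 317*√23/128732) = 47130395603/64366 - 317*√23/128732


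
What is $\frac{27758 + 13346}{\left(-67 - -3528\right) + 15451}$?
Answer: $\frac{2569}{1182} \approx 2.1734$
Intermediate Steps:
$\frac{27758 + 13346}{\left(-67 - -3528\right) + 15451} = \frac{41104}{\left(-67 + 3528\right) + 15451} = \frac{41104}{3461 + 15451} = \frac{41104}{18912} = 41104 \cdot \frac{1}{18912} = \frac{2569}{1182}$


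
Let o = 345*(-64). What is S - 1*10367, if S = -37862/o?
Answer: -114432749/11040 ≈ -10365.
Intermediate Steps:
o = -22080
S = 18931/11040 (S = -37862/(-22080) = -37862*(-1/22080) = 18931/11040 ≈ 1.7148)
S - 1*10367 = 18931/11040 - 1*10367 = 18931/11040 - 10367 = -114432749/11040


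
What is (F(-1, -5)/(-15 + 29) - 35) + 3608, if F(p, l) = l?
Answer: 50017/14 ≈ 3572.6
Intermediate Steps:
(F(-1, -5)/(-15 + 29) - 35) + 3608 = (-5/(-15 + 29) - 35) + 3608 = (-5/14 - 35) + 3608 = -495/14 + 3608 = 50017/14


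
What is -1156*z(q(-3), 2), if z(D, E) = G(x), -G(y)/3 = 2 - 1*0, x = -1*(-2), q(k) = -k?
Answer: 6936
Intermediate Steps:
x = 2
G(y) = -6 (G(y) = -3*(2 - 1*0) = -3*(2 + 0) = -3*2 = -6)
z(D, E) = -6
-1156*z(q(-3), 2) = -1156*(-6) = 6936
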